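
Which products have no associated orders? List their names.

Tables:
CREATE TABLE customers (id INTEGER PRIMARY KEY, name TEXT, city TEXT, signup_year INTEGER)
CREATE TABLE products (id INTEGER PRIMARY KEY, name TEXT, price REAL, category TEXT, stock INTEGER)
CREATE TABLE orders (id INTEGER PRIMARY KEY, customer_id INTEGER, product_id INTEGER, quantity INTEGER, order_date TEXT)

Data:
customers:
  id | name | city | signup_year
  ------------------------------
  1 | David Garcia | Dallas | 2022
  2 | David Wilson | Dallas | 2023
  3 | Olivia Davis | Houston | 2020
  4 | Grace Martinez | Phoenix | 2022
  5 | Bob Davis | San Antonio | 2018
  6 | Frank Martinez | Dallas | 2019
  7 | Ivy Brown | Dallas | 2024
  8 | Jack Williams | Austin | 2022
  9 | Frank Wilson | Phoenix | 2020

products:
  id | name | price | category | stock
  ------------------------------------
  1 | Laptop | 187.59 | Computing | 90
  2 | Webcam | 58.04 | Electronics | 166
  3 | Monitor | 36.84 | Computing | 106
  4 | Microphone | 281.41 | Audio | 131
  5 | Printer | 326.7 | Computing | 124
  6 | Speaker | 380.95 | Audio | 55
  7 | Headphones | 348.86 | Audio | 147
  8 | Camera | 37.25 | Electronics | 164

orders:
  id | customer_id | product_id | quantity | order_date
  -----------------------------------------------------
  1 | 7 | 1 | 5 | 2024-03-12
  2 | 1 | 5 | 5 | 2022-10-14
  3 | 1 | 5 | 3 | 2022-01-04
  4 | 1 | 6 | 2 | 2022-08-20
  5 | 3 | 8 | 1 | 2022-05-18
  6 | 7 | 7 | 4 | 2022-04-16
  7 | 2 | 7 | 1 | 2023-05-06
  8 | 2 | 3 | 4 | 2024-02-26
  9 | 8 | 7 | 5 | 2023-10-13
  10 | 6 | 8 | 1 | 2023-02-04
SELECT p.name FROM products p LEFT JOIN orders c ON c.product_id = p.id WHERE c.id IS NULL

Execution result:
name
Webcam
Microphone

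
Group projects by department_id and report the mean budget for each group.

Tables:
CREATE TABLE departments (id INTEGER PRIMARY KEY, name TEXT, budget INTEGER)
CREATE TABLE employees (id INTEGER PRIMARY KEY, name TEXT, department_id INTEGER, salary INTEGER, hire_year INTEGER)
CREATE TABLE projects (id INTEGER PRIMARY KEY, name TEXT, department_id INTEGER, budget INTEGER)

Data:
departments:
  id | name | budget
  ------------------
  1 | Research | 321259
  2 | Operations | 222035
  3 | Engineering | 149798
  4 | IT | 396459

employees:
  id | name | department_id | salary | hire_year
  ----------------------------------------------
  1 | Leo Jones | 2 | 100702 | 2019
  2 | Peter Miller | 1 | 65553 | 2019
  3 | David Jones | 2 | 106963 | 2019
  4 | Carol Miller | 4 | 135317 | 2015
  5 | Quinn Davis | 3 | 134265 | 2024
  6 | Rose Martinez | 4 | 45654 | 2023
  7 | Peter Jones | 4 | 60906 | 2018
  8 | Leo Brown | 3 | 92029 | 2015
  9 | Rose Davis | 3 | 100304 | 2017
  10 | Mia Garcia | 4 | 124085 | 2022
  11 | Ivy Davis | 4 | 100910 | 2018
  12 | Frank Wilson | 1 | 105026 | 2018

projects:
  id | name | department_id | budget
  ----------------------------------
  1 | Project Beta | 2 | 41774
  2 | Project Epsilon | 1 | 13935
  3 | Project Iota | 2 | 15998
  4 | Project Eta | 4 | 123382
SELECT department_id, AVG(budget) AS avg_budget FROM projects GROUP BY department_id

Execution result:
department_id | avg_budget
1 | 13935.00
2 | 28886.00
4 | 123382.00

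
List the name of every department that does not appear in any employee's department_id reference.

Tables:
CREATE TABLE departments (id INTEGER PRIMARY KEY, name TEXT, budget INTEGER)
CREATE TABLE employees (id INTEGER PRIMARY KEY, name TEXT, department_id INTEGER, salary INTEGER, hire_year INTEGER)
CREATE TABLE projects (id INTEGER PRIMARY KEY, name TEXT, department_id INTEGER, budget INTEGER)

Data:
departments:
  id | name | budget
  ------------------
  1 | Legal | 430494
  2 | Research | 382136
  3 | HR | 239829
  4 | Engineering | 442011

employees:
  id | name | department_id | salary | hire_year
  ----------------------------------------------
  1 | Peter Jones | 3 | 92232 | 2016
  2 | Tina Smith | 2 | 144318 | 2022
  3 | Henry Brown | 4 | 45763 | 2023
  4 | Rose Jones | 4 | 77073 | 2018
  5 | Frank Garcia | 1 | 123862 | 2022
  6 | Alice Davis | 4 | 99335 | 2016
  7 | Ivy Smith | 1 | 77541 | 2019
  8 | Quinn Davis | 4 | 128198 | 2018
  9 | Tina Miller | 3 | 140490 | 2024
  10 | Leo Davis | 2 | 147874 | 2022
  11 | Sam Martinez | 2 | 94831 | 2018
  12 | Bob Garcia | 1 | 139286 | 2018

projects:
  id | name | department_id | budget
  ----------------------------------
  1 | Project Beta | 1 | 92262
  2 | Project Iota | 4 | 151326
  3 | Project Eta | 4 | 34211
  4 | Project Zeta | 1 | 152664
SELECT p.name FROM departments p LEFT JOIN employees c ON c.department_id = p.id WHERE c.id IS NULL

Execution result:
(no rows)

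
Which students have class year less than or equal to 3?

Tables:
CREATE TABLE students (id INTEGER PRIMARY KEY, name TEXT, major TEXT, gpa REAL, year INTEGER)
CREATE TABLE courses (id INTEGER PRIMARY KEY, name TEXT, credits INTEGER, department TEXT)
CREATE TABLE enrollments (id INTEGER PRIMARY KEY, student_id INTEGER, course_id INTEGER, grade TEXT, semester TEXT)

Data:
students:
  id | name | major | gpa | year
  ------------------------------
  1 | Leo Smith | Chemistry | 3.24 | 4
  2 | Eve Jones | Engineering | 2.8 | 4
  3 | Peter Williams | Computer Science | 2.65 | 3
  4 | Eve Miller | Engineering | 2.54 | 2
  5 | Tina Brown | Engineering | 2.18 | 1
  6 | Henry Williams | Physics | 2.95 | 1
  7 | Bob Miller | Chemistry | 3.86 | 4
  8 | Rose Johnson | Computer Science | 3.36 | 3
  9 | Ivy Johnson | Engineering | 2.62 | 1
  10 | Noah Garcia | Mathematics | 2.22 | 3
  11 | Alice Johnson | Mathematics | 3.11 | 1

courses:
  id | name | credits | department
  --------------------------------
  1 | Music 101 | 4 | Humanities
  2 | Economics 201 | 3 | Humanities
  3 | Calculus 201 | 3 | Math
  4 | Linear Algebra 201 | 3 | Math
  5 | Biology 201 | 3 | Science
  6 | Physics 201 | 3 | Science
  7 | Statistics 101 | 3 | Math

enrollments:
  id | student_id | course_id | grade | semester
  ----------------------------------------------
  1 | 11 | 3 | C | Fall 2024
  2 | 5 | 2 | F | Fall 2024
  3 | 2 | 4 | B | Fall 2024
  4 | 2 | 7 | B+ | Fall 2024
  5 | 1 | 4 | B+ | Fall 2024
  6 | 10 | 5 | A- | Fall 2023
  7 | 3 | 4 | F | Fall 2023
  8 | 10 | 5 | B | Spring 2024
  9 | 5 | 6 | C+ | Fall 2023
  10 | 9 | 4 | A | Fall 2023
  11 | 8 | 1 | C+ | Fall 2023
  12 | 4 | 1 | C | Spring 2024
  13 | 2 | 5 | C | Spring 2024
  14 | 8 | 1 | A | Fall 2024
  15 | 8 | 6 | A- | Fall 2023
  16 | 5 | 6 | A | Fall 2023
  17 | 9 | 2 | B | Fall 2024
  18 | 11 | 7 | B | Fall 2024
SELECT name, year FROM students WHERE year <= 3

Execution result:
name | year
Peter Williams | 3
Eve Miller | 2
Tina Brown | 1
Henry Williams | 1
Rose Johnson | 3
Ivy Johnson | 1
Noah Garcia | 3
Alice Johnson | 1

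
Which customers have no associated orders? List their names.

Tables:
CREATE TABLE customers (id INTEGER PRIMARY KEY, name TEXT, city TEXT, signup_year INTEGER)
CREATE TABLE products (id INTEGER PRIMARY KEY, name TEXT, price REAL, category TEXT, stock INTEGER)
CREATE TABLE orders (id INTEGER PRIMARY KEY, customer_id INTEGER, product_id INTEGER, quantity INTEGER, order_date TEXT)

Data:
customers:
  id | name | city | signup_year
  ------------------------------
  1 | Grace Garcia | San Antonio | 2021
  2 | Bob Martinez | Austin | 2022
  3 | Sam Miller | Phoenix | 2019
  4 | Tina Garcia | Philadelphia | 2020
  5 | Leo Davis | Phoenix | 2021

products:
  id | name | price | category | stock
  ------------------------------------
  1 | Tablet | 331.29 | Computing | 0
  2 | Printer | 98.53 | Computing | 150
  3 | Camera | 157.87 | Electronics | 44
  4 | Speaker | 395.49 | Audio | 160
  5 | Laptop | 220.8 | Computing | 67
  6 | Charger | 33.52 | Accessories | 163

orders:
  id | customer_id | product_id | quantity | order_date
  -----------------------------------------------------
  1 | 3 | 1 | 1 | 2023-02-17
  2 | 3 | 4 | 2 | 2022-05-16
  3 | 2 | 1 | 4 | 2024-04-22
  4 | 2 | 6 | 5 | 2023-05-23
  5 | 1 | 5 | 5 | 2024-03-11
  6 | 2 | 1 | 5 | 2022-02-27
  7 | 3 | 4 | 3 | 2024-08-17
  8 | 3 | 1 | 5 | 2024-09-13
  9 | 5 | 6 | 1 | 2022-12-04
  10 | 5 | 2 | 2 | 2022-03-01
SELECT p.name FROM customers p LEFT JOIN orders c ON c.customer_id = p.id WHERE c.id IS NULL

Execution result:
Tina Garcia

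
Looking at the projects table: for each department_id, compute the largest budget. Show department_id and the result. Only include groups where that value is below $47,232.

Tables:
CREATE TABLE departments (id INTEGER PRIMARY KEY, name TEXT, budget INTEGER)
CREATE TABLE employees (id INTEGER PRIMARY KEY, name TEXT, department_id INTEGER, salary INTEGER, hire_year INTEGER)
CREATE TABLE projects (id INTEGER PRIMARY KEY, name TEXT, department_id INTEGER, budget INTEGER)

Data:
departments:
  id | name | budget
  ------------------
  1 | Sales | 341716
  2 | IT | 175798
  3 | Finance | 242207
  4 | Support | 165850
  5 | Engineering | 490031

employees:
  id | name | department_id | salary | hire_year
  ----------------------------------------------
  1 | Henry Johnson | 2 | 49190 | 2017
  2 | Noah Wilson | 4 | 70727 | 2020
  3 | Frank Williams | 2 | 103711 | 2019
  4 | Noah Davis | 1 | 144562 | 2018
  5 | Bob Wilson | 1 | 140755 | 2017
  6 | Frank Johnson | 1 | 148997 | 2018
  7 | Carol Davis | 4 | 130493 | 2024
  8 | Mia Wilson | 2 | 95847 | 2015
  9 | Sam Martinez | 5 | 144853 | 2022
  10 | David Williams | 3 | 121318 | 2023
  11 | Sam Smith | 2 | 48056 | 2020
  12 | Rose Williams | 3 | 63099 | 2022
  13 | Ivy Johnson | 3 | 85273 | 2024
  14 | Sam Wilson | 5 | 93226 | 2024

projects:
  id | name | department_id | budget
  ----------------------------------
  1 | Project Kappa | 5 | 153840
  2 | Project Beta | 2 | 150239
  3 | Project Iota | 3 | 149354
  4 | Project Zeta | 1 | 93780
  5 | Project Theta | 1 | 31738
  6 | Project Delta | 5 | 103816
SELECT department_id, MAX(budget) AS max_budget FROM projects GROUP BY department_id HAVING MAX(budget) < 47232

Execution result:
(no rows)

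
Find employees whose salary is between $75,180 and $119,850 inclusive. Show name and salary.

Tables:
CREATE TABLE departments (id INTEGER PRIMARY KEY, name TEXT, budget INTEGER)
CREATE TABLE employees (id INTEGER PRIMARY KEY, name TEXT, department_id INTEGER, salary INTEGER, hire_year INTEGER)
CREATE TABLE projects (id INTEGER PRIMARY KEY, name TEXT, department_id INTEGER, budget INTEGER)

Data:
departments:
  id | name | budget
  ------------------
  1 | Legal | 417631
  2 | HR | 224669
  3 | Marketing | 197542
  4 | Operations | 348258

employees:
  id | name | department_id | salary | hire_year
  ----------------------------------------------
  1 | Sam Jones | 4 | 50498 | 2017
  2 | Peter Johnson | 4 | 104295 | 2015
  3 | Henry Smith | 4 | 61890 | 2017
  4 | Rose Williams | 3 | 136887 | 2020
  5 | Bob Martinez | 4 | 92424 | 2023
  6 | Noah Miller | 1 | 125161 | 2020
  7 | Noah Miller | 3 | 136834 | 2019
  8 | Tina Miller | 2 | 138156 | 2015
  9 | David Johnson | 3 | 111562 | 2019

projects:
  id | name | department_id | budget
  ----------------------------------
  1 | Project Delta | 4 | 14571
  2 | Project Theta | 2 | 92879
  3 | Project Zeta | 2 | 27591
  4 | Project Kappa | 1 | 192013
SELECT name, salary FROM employees WHERE salary BETWEEN 75180 AND 119850

Execution result:
name | salary
Peter Johnson | 104295
Bob Martinez | 92424
David Johnson | 111562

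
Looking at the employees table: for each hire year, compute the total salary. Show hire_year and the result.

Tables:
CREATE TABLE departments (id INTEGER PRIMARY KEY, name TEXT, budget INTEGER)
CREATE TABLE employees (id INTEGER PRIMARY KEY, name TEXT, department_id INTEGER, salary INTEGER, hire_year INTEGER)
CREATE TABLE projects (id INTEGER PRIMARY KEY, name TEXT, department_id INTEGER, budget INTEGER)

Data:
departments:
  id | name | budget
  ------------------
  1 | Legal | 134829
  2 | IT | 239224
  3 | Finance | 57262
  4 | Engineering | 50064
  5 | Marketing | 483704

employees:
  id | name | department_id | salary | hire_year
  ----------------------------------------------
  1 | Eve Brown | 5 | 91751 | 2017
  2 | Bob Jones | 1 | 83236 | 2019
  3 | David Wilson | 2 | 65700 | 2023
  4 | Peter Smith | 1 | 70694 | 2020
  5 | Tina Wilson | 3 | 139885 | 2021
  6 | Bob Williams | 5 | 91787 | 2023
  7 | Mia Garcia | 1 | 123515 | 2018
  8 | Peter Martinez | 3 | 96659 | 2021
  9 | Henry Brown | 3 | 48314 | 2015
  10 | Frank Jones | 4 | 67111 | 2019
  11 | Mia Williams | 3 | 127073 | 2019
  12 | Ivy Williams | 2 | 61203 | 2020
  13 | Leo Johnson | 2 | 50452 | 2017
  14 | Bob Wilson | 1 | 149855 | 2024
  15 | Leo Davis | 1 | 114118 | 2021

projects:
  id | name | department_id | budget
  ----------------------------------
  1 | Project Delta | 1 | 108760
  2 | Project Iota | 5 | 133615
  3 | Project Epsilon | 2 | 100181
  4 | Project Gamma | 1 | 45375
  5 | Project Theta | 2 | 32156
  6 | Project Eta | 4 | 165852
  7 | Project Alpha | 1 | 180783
SELECT hire_year, SUM(salary) AS sum_salary FROM employees GROUP BY hire_year

Execution result:
hire_year | sum_salary
2015 | 48314
2017 | 142203
2018 | 123515
2019 | 277420
2020 | 131897
2021 | 350662
2023 | 157487
2024 | 149855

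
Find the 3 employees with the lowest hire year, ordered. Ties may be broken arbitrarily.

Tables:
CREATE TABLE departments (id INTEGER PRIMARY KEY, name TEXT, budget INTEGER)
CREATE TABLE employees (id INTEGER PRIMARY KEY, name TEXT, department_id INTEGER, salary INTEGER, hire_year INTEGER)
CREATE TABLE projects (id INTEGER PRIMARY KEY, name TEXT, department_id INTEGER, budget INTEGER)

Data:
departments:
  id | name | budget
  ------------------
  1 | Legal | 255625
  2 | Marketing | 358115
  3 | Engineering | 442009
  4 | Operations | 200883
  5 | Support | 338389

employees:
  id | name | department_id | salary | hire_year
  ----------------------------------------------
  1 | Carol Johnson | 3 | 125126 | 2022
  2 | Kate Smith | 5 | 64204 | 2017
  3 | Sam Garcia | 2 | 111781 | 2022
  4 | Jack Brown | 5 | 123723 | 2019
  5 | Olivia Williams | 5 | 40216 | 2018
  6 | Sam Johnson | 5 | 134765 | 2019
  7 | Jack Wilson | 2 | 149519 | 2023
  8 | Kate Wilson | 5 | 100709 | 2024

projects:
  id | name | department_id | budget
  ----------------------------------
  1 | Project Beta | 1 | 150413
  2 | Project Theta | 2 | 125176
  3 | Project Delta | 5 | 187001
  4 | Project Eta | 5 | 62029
SELECT name, hire_year FROM employees ORDER BY hire_year ASC LIMIT 3

Execution result:
name | hire_year
Kate Smith | 2017
Olivia Williams | 2018
Jack Brown | 2019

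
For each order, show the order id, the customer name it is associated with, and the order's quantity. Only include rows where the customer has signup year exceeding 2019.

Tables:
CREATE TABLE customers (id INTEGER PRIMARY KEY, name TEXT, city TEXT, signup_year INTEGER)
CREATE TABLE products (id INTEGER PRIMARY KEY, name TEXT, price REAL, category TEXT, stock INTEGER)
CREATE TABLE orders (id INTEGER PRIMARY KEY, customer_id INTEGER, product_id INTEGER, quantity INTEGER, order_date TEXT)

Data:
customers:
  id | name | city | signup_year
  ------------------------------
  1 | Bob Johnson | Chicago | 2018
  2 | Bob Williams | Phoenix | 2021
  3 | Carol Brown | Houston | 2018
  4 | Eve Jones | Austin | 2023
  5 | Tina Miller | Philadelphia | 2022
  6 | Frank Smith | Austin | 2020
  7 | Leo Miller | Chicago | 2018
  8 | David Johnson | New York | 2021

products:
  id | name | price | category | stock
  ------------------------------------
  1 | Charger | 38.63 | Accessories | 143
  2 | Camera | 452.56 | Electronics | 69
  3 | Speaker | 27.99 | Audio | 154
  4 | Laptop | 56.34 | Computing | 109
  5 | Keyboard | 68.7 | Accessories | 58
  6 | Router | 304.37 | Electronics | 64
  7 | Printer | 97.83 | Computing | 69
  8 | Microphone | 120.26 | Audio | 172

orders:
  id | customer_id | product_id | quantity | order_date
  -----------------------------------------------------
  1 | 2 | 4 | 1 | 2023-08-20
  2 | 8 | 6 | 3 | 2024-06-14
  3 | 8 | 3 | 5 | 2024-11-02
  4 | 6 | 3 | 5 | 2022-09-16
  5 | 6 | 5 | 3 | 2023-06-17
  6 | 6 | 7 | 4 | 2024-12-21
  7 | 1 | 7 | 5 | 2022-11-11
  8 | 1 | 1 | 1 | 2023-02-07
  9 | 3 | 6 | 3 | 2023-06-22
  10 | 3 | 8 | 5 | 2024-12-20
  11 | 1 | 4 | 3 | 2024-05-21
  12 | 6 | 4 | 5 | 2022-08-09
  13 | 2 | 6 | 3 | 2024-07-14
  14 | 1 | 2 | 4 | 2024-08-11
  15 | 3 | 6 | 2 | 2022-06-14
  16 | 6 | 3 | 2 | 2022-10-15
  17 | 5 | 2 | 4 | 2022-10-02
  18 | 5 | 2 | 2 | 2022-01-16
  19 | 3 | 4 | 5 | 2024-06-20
SELECT c.id, p.name AS customer, c.quantity FROM orders c JOIN customers p ON c.customer_id = p.id WHERE p.signup_year > 2019

Execution result:
id | customer | quantity
1 | Bob Williams | 1
2 | David Johnson | 3
3 | David Johnson | 5
4 | Frank Smith | 5
5 | Frank Smith | 3
6 | Frank Smith | 4
12 | Frank Smith | 5
13 | Bob Williams | 3
16 | Frank Smith | 2
17 | Tina Miller | 4
18 | Tina Miller | 2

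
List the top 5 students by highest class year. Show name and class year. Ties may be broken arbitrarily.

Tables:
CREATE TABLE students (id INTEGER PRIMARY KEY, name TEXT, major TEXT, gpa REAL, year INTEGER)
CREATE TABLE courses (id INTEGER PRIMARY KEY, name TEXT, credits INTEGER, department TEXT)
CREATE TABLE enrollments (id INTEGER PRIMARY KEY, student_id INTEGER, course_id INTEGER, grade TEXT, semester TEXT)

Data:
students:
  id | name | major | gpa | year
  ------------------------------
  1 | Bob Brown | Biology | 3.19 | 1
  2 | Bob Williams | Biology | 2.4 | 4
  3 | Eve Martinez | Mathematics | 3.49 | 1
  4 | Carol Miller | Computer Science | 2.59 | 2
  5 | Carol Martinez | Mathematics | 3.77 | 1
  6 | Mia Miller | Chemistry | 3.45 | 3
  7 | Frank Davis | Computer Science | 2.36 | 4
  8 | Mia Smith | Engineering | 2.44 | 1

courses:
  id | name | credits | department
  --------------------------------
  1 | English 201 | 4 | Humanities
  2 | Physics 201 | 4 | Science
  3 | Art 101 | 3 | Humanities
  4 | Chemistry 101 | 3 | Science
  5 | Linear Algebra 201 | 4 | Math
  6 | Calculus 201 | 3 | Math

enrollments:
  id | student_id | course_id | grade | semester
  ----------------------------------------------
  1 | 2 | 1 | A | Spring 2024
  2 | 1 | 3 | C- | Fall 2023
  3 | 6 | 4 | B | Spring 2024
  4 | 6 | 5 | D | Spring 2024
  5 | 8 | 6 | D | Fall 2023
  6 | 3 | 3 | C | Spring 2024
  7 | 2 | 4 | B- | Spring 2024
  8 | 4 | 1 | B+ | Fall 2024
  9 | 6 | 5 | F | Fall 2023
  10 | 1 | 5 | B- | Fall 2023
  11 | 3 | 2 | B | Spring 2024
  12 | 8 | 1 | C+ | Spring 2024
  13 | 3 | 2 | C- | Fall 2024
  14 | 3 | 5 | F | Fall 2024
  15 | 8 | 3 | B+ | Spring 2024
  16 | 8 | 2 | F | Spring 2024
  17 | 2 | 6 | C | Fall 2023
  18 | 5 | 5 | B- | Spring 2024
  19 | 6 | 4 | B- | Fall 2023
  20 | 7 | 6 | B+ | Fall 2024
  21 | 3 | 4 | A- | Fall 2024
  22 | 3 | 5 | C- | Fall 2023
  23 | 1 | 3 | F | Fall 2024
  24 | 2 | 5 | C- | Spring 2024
SELECT name, year FROM students ORDER BY year DESC LIMIT 5

Execution result:
name | year
Bob Williams | 4
Frank Davis | 4
Mia Miller | 3
Carol Miller | 2
Bob Brown | 1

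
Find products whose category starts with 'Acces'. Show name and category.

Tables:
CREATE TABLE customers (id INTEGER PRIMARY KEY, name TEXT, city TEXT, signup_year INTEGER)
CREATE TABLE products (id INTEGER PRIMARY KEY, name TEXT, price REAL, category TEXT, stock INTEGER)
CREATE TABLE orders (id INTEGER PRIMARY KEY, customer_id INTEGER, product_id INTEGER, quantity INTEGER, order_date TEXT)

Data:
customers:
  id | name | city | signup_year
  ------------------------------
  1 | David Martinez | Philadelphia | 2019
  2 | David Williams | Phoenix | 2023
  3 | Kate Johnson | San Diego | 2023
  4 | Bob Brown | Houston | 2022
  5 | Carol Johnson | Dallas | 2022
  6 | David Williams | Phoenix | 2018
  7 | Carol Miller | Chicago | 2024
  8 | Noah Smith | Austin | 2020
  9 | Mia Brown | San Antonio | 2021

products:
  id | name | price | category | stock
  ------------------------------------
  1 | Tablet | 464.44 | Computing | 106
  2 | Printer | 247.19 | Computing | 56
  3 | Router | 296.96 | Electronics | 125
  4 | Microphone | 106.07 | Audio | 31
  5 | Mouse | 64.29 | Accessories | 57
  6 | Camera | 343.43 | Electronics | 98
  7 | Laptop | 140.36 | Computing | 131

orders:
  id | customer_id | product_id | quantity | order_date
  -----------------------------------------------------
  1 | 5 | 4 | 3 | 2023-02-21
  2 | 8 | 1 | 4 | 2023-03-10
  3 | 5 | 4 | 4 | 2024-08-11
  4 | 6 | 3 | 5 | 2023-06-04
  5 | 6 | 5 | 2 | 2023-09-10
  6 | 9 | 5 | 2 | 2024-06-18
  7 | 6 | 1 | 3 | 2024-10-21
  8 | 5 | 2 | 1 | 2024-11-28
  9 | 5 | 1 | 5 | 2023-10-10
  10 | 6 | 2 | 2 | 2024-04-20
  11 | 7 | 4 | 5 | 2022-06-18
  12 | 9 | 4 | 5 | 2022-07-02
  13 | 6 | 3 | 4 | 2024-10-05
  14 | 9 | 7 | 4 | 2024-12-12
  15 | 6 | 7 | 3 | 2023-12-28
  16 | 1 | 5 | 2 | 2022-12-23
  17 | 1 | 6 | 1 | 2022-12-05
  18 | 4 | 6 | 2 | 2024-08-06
SELECT name, category FROM products WHERE category LIKE 'Acces%'

Execution result:
name | category
Mouse | Accessories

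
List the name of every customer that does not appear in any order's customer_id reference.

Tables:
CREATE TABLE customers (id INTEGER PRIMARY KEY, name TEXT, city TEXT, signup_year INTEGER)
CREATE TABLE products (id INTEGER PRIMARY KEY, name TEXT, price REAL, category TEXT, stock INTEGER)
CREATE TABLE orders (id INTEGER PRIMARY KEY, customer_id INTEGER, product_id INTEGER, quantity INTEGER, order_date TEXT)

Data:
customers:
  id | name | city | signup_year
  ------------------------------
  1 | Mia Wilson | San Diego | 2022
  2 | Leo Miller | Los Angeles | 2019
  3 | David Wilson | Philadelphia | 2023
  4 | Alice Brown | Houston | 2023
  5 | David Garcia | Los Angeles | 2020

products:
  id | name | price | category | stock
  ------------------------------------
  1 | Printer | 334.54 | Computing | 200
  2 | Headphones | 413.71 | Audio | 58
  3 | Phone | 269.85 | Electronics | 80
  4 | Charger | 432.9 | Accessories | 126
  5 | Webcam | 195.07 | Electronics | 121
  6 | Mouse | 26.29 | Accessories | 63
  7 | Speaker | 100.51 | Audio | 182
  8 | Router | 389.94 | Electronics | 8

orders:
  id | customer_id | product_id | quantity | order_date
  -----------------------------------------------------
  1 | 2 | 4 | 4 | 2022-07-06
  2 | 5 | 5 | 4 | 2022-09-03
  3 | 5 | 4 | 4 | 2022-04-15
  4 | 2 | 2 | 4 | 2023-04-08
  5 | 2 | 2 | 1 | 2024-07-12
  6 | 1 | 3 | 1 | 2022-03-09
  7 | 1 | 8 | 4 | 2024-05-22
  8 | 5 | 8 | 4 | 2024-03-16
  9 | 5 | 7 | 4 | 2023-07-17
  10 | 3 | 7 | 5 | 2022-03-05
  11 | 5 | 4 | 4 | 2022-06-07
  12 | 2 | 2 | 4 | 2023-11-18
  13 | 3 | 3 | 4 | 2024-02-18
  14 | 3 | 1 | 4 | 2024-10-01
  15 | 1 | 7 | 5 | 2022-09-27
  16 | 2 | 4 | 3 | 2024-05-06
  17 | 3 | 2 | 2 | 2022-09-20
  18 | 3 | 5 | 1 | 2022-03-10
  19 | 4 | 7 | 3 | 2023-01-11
SELECT p.name FROM customers p LEFT JOIN orders c ON c.customer_id = p.id WHERE c.id IS NULL

Execution result:
(no rows)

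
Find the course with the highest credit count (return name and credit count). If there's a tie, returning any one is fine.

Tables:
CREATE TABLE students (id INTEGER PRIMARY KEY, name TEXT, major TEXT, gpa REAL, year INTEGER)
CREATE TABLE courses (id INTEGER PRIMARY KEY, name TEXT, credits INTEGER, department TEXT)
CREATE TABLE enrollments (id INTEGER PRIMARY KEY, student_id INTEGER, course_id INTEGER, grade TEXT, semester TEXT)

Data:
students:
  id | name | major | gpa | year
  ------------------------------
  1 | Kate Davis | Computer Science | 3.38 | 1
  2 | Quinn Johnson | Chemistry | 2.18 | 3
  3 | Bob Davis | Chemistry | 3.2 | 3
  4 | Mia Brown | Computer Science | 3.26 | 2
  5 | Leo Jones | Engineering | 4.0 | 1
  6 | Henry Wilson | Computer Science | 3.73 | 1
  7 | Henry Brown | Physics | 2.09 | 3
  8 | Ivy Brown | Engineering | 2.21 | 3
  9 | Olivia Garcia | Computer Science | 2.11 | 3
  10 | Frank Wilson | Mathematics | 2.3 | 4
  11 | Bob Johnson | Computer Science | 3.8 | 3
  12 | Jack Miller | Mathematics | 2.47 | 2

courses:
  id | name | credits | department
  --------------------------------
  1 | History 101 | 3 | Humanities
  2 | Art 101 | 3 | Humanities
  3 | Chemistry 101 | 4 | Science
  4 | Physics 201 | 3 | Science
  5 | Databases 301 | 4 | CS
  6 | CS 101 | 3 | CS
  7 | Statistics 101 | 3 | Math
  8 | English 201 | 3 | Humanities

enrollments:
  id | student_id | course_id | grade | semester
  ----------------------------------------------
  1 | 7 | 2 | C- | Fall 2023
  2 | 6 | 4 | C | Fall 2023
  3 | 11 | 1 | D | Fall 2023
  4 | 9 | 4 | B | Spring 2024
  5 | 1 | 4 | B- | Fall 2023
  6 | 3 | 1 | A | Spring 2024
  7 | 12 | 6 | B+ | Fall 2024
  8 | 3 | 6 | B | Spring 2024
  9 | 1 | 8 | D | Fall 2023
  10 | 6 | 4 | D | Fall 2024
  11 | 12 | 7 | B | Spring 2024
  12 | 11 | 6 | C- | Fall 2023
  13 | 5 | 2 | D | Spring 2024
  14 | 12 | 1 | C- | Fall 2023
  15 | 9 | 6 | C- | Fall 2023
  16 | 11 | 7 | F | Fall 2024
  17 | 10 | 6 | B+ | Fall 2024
SELECT name, credits FROM courses ORDER BY credits DESC LIMIT 1

Execution result:
name | credits
Chemistry 101 | 4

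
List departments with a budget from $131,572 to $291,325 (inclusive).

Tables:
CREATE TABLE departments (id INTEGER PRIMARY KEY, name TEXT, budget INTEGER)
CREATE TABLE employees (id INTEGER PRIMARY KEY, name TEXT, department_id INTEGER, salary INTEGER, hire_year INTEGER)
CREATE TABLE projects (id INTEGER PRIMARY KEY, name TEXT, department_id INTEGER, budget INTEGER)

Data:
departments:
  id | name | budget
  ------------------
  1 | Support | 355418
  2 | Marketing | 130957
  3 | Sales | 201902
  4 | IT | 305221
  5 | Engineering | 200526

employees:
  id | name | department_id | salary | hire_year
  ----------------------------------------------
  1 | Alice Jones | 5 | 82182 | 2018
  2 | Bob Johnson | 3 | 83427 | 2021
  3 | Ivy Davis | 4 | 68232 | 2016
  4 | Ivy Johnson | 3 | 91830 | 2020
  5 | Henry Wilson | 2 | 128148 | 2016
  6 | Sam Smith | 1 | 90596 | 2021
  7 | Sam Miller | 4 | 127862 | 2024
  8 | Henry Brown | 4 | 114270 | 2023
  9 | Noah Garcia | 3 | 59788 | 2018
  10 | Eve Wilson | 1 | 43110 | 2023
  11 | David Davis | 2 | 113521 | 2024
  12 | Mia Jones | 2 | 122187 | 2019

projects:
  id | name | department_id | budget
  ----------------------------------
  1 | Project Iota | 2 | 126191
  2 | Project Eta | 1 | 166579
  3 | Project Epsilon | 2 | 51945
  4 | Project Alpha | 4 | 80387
SELECT name, budget FROM departments WHERE budget BETWEEN 131572 AND 291325

Execution result:
name | budget
Sales | 201902
Engineering | 200526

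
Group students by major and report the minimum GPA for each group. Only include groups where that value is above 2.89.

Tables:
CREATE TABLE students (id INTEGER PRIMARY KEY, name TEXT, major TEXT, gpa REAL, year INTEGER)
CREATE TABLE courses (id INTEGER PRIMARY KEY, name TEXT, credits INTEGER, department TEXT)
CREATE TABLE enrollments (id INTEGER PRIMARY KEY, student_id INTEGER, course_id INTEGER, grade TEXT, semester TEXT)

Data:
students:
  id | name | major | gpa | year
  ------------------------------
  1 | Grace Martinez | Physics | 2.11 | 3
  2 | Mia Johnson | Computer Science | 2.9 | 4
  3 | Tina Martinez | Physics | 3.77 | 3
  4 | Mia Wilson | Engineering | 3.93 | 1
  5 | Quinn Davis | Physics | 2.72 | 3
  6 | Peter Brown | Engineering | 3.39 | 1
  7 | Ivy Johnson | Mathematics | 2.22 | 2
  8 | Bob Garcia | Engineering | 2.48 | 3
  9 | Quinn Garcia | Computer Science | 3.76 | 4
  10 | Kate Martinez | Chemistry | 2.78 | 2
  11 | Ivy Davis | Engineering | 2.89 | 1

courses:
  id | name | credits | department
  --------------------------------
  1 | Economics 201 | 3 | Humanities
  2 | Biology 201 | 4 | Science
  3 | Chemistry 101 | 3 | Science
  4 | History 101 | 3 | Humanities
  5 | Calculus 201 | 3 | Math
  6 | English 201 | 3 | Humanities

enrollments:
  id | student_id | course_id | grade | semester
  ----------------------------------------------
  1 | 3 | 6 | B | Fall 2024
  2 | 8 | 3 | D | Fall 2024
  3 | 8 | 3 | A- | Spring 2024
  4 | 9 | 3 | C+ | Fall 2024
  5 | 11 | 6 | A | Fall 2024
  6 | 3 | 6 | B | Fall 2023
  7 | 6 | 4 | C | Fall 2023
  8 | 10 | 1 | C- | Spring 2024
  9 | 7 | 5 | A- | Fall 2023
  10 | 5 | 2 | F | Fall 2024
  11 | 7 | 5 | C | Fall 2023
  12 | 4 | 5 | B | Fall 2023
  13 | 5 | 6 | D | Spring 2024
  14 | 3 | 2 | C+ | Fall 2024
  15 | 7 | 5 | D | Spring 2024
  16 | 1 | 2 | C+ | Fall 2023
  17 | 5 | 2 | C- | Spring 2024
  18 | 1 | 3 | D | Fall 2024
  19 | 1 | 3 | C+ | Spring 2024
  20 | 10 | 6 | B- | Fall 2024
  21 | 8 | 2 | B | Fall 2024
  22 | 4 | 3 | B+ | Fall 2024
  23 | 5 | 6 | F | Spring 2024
SELECT major, MIN(gpa) AS min_gpa FROM students GROUP BY major HAVING MIN(gpa) > 2.89

Execution result:
major | min_gpa
Computer Science | 2.90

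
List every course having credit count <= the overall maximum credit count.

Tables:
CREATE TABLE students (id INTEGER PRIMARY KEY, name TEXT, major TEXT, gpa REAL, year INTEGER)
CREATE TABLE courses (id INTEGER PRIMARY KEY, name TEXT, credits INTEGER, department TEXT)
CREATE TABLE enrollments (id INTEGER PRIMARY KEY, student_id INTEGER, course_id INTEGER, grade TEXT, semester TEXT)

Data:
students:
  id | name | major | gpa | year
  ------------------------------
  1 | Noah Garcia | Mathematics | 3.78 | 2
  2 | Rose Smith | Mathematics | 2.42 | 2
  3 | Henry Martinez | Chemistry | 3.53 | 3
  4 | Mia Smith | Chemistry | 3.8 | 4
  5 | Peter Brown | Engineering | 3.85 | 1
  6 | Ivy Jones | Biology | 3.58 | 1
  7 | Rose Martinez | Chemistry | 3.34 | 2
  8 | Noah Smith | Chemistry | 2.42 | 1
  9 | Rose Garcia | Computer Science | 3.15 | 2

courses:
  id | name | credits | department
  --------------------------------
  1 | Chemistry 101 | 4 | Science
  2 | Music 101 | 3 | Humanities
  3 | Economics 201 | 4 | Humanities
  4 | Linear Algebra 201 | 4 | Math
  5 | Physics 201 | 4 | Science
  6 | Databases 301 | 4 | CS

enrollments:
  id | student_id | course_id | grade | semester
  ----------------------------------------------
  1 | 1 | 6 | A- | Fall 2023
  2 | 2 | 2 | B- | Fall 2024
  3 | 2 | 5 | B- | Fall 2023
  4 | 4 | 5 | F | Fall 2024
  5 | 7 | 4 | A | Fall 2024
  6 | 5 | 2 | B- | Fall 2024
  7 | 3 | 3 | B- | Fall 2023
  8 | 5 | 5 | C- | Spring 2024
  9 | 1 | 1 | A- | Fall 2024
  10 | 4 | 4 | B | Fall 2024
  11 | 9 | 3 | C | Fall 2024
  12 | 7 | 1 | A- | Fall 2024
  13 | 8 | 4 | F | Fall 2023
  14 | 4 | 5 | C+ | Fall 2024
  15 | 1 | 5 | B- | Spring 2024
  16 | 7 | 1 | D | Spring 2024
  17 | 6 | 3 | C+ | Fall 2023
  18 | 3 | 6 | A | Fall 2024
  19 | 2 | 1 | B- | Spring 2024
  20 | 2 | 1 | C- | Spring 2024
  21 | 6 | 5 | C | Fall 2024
SELECT name, credits FROM courses WHERE credits <= (SELECT MAX(credits) FROM courses)

Execution result:
name | credits
Chemistry 101 | 4
Music 101 | 3
Economics 201 | 4
Linear Algebra 201 | 4
Physics 201 | 4
Databases 301 | 4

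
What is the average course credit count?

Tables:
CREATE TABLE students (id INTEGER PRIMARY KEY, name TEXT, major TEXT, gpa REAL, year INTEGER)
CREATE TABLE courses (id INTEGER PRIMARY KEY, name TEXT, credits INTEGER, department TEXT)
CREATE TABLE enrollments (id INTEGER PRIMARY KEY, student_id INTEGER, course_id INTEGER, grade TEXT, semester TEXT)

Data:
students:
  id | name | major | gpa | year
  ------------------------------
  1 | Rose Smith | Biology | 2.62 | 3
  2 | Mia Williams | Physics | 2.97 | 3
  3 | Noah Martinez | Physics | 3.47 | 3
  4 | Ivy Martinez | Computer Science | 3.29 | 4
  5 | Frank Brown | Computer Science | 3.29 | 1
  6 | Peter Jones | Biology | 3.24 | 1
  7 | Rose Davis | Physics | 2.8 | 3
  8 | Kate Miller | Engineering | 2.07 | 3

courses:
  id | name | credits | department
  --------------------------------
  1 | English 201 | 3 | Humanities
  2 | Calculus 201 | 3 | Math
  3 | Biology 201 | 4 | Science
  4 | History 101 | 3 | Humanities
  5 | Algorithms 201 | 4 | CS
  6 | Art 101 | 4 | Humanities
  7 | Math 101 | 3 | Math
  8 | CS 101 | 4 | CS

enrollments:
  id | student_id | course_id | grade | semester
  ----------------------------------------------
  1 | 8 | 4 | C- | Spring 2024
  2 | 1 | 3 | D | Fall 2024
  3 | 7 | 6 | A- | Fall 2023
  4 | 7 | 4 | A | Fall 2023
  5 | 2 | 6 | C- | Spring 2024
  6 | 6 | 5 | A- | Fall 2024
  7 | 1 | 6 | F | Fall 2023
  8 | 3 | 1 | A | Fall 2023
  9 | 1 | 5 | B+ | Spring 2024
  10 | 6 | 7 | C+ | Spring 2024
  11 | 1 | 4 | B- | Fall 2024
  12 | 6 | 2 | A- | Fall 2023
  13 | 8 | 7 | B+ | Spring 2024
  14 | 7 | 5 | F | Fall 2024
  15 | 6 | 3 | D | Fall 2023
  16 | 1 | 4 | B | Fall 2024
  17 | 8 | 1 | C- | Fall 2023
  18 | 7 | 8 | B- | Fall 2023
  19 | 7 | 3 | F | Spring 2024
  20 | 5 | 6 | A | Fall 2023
SELECT AVG(credits) FROM courses

Execution result:
3.50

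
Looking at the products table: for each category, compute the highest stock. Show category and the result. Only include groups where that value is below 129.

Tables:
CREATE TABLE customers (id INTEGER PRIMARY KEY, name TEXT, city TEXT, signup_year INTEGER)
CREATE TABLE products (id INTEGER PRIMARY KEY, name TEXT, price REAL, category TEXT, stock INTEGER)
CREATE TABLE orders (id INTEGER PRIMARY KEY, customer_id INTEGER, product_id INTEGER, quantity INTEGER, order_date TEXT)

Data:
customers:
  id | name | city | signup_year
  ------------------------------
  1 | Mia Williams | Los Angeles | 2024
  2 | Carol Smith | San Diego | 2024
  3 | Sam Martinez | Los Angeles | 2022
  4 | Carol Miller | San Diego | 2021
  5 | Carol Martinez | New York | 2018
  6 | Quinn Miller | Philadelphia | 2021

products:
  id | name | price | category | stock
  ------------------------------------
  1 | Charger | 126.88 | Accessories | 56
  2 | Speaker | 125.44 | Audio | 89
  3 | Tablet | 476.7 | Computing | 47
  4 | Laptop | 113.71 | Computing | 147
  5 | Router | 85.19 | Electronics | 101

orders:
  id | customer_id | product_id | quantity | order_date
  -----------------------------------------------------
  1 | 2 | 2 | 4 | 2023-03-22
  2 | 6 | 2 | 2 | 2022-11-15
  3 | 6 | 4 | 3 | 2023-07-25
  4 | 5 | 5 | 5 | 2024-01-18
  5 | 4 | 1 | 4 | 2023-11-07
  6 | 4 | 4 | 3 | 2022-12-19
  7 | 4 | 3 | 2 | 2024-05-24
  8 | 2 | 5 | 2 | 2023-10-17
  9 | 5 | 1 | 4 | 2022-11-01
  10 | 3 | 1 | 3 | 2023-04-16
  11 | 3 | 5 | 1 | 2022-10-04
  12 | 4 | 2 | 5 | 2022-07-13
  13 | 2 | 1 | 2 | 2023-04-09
SELECT category, MAX(stock) AS max_stock FROM products GROUP BY category HAVING MAX(stock) < 129

Execution result:
category | max_stock
Accessories | 56
Audio | 89
Electronics | 101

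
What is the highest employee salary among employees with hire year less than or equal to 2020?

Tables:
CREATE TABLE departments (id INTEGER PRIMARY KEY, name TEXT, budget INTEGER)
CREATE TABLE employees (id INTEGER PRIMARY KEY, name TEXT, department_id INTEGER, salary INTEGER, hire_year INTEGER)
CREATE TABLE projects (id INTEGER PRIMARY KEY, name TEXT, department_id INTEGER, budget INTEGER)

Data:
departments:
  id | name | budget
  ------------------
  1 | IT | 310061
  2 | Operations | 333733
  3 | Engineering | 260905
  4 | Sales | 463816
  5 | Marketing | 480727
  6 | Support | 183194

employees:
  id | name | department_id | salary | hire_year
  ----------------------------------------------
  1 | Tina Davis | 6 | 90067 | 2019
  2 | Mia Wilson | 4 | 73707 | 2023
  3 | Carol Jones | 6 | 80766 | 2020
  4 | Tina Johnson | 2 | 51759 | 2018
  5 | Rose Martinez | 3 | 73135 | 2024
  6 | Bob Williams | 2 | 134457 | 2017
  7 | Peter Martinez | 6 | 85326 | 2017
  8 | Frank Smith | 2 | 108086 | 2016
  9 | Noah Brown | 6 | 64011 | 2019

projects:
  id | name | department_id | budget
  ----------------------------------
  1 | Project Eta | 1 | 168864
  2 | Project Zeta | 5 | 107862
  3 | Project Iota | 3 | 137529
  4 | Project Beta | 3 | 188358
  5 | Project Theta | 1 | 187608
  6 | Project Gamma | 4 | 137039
SELECT MAX(salary) FROM employees WHERE hire_year <= 2020

Execution result:
134457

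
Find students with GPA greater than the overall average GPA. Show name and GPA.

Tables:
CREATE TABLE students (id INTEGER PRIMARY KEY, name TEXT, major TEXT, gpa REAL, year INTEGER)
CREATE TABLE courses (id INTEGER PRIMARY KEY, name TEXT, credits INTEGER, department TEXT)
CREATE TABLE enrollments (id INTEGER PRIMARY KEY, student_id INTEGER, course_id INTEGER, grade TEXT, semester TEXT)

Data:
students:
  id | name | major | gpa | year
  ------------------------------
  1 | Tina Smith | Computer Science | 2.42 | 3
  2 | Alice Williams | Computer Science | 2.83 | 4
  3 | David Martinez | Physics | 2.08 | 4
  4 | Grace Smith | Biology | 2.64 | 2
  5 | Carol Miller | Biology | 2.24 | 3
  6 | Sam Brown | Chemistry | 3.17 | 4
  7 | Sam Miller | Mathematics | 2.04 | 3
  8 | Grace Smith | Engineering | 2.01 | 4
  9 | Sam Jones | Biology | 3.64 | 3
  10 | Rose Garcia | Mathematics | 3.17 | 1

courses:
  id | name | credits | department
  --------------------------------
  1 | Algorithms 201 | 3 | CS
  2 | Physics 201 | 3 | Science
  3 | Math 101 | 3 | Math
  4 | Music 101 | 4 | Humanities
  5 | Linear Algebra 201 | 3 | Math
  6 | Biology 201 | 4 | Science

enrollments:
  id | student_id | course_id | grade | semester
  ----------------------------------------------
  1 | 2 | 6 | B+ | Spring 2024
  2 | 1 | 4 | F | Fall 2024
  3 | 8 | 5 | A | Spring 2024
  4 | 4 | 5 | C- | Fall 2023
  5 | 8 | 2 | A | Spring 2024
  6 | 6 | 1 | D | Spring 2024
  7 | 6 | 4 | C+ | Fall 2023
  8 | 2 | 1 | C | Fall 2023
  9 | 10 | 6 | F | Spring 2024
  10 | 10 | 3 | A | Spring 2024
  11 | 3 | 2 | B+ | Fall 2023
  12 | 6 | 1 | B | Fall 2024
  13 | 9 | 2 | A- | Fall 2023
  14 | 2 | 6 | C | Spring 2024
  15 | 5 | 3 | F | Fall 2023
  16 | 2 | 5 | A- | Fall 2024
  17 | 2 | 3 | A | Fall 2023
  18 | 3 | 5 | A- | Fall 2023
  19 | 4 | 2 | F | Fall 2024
SELECT name, gpa FROM students WHERE gpa > (SELECT AVG(gpa) FROM students)

Execution result:
name | gpa
Alice Williams | 2.83
Grace Smith | 2.64
Sam Brown | 3.17
Sam Jones | 3.64
Rose Garcia | 3.17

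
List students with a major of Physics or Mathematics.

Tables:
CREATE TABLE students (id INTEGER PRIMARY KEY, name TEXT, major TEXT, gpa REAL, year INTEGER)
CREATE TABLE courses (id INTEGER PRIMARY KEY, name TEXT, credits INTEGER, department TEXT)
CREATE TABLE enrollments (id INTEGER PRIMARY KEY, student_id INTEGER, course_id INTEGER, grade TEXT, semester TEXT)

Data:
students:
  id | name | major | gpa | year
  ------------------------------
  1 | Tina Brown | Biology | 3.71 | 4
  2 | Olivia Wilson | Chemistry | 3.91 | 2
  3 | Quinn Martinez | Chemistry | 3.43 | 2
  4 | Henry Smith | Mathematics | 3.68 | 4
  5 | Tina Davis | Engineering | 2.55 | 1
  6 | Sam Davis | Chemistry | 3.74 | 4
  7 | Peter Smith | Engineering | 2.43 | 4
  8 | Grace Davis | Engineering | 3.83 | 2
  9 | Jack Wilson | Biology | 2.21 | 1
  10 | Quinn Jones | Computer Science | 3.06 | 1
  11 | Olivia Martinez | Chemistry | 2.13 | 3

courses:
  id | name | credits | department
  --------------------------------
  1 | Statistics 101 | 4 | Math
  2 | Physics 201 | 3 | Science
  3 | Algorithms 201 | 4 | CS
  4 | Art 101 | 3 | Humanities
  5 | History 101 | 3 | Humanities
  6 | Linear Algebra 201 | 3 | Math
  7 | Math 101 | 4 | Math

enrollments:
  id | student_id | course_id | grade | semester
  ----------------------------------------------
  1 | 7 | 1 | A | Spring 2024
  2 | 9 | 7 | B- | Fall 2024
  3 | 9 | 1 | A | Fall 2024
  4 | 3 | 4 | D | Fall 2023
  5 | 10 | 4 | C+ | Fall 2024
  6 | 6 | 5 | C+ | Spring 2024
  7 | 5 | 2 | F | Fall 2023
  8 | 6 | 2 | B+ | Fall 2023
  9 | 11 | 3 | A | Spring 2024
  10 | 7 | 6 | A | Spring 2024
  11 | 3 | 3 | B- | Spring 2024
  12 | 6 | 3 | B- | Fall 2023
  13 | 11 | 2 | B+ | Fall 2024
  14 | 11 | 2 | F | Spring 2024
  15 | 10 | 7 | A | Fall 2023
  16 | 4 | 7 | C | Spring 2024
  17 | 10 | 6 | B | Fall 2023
SELECT name, major FROM students WHERE major IN ('Physics', 'Mathematics')

Execution result:
name | major
Henry Smith | Mathematics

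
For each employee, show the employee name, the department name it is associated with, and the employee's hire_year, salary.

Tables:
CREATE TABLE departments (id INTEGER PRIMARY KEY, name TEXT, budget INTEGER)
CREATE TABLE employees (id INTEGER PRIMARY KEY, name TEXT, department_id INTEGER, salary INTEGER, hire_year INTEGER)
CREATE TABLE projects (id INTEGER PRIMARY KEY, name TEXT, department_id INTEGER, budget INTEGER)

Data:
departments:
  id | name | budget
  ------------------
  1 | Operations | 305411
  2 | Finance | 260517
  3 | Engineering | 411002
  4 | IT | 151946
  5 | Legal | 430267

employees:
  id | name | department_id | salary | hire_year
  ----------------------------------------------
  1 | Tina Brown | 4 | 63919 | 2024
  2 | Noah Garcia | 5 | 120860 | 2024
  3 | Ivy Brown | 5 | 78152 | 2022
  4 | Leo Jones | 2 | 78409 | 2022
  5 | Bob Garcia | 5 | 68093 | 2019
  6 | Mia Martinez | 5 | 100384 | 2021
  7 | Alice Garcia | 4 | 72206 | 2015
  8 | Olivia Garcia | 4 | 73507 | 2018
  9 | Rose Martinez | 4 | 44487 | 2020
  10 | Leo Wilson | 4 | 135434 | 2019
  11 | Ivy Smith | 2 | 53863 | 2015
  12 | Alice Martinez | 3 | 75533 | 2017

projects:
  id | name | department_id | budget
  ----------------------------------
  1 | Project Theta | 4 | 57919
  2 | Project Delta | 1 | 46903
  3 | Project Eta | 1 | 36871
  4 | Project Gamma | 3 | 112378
SELECT c.name, p.name AS department, c.hire_year, c.salary FROM employees c JOIN departments p ON c.department_id = p.id

Execution result:
name | department | hire_year | salary
Tina Brown | IT | 2024 | 63919
Noah Garcia | Legal | 2024 | 120860
Ivy Brown | Legal | 2022 | 78152
Leo Jones | Finance | 2022 | 78409
Bob Garcia | Legal | 2019 | 68093
Mia Martinez | Legal | 2021 | 100384
Alice Garcia | IT | 2015 | 72206
Olivia Garcia | IT | 2018 | 73507
Rose Martinez | IT | 2020 | 44487
Leo Wilson | IT | 2019 | 135434
Ivy Smith | Finance | 2015 | 53863
Alice Martinez | Engineering | 2017 | 75533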